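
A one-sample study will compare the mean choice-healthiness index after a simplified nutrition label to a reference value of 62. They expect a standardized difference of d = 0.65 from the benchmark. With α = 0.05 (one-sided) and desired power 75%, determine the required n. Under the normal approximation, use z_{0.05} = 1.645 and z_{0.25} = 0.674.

For a one-sample test: n = ((z_{α} + z_β) / d)².
z_{α} + z_β = 1.645 + 0.674 = 2.319.
n = (2.319 / 0.65)² = 3.568² = 12.73.
Round up.

n = 13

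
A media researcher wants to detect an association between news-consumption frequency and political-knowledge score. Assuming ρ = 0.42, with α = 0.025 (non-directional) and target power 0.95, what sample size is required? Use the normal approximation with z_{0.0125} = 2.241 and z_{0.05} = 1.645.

Fisher's z: C = ½·ln((1+r)/(1−r)) = ½·ln(2.4483) = 0.4477.
n = ((z_{α/2} + z_β)/C)² + 3.
(2.241 + 1.645) / 0.4477 = 3.886 / 0.4477 = 8.680.
n = 8.680² + 3 = 75.34 + 3 = 78.3.
Round up.

n = 79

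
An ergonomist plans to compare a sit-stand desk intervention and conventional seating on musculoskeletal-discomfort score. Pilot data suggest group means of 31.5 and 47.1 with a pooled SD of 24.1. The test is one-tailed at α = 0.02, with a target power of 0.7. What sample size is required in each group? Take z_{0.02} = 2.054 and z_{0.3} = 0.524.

n = 32 per group

Cohen's d = |M₁ − M₂| / SD_pooled = |31.5 − 47.1| / 24.1 = 15.6 / 24.1 = 0.647.
For two independent groups with equal n: n = 2·((z_{α} + z_β) / d)².
z_{α} + z_β = 2.054 + 0.524 = 2.578.
n = 2 × (2.578 / 0.647)² = 2 × 3.985² = 2 × 15.88 = 31.8.
Round up to the next whole participant.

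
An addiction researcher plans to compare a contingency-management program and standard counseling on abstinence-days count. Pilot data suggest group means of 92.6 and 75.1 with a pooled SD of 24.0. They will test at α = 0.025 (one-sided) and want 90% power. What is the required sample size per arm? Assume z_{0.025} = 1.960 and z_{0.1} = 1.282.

n = 40 per group

Cohen's d = |M₁ − M₂| / SD_pooled = |92.6 − 75.1| / 24.0 = 17.5 / 24.0 = 0.729.
For two independent groups with equal n: n = 2·((z_{α} + z_β) / d)².
z_{α} + z_β = 1.960 + 1.282 = 3.242.
n = 2 × (3.242 / 0.729)² = 2 × 4.447² = 2 × 19.78 = 39.6.
Round up to the next whole participant.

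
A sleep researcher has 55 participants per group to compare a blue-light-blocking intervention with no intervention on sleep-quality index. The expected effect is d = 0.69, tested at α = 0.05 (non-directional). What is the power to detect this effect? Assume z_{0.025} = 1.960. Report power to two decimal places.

power ≈ 0.95

For two equal groups, power = Φ(d·√(n/2) − z_{α/2}).
d·√(n/2) = 0.69 × √(55/2) = 0.69 × 5.244 = 3.618.
z_β = 3.618 − 1.960 = 1.658.
Power = Φ(1.658) = 0.951.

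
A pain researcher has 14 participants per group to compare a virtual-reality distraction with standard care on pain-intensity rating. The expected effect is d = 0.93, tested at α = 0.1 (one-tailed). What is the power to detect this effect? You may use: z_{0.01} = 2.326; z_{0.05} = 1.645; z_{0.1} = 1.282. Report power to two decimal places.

For two equal groups, power = Φ(d·√(n/2) − z_{α}).
d·√(n/2) = 0.93 × √(14/2) = 0.93 × 2.646 = 2.461.
z_β = 2.461 − 1.282 = 1.179.
Power = Φ(1.179) = 0.881.

power ≈ 0.88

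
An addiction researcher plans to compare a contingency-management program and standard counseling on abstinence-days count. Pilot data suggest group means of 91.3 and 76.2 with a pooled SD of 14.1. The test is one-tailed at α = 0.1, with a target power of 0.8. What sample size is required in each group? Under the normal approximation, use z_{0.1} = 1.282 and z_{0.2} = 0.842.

n = 8 per group

Cohen's d = |M₁ − M₂| / SD_pooled = |91.3 − 76.2| / 14.1 = 15.1 / 14.1 = 1.071.
For two independent groups with equal n: n = 2·((z_{α} + z_β) / d)².
z_{α} + z_β = 1.282 + 0.842 = 2.124.
n = 2 × (2.124 / 1.071)² = 2 × 1.983² = 2 × 3.93 = 7.9.
Round up to the next whole participant.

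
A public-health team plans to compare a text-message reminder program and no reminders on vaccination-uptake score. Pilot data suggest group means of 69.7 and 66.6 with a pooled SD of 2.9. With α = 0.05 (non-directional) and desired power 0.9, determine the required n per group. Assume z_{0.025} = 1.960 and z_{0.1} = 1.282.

Cohen's d = |M₁ − M₂| / SD_pooled = |69.7 − 66.6| / 2.9 = 3.1 / 2.9 = 1.069.
For two independent groups with equal n: n = 2·((z_{α/2} + z_β) / d)².
z_{α/2} + z_β = 1.960 + 1.282 = 3.242.
n = 2 × (3.242 / 1.069)² = 2 × 3.033² = 2 × 9.20 = 18.4.
Round up to the next whole participant.

n = 19 per group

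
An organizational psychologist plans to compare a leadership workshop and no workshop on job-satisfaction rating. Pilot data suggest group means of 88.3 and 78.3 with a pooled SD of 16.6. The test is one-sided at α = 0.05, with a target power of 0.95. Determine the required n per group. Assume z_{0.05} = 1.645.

Cohen's d = |M₁ − M₂| / SD_pooled = |88.3 − 78.3| / 16.6 = 10.0 / 16.6 = 0.602.
For two independent groups with equal n: n = 2·((z_{α} + z_β) / d)².
z_{α} + z_β = 1.645 + 1.645 = 3.290.
n = 2 × (3.290 / 0.602)² = 2 × 5.465² = 2 × 29.87 = 59.7.
Round up to the next whole participant.

n = 60 per group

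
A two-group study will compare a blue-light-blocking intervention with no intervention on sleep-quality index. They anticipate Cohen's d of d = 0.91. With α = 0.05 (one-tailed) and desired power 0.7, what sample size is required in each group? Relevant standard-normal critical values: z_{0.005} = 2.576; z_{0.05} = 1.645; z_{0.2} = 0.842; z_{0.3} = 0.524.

For two independent groups with equal n: n = 2·((z_{α} + z_β) / d)².
z_{α} + z_β = 1.645 + 0.524 = 2.169.
n = 2 × (2.169 / 0.91)² = 2 × 2.384² = 2 × 5.68 = 11.4.
Round up to the next whole participant.

n = 12 per group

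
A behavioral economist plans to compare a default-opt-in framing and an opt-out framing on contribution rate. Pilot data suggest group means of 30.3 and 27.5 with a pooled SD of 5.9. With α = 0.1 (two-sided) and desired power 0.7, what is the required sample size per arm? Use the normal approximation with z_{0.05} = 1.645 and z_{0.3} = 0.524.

Cohen's d = |M₁ − M₂| / SD_pooled = |30.3 − 27.5| / 5.9 = 2.8 / 5.9 = 0.475.
For two independent groups with equal n: n = 2·((z_{α/2} + z_β) / d)².
z_{α/2} + z_β = 1.645 + 0.524 = 2.169.
n = 2 × (2.169 / 0.475)² = 2 × 4.566² = 2 × 20.85 = 41.7.
Round up to the next whole participant.

n = 42 per group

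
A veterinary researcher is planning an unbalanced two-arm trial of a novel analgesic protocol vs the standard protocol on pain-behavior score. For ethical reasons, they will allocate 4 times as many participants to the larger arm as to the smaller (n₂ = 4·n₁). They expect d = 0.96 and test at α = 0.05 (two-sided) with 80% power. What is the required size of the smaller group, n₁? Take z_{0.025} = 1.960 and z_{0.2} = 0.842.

n₁ = 11

With allocation ratio k = n₂/n₁ = 4, Var(x̄₁−x̄₂) = σ²(1/n₁ + 1/(k·n₁)) = σ²·(k+1)/(k·n₁).
So n₁ = (1 + 1/k)·((z_{α/2} + z_β)/d)² = 1.250 × (2.802/0.96)².
n₁ = 1.250 × 8.52 = 10.6.
Round up: n₁ = 11, giving n₂ = 4 × 11 = 44.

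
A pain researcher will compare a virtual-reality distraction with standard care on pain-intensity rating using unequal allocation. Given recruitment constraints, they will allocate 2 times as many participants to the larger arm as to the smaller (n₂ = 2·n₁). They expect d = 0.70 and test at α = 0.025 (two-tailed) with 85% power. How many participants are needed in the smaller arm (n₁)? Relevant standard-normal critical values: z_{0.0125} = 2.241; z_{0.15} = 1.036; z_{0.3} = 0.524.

With allocation ratio k = n₂/n₁ = 2, Var(x̄₁−x̄₂) = σ²(1/n₁ + 1/(k·n₁)) = σ²·(k+1)/(k·n₁).
So n₁ = (1 + 1/k)·((z_{α/2} + z_β)/d)² = 1.500 × (3.277/0.70)².
n₁ = 1.500 × 21.92 = 32.9.
Round up: n₁ = 33, giving n₂ = 2 × 33 = 66.

n₁ = 33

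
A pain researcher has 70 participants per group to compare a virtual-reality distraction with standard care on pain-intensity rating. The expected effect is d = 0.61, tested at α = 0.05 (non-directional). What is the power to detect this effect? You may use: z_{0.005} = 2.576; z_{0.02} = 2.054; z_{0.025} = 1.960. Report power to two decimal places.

power ≈ 0.95

For two equal groups, power = Φ(d·√(n/2) − z_{α/2}).
d·√(n/2) = 0.61 × √(70/2) = 0.61 × 5.916 = 3.609.
z_β = 3.609 − 1.960 = 1.649.
Power = Φ(1.649) = 0.950.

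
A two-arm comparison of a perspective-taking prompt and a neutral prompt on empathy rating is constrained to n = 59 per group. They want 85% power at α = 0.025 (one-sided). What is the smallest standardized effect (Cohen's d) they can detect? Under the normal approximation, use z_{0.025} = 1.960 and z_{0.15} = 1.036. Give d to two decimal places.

For two independent groups of n = 59 each: d_min = (z_{α} + z_β)·√(2/n).
z-sum = 1.960 + 1.036 = 2.996.
d_min = 2.996 × √(2/59) = 2.996 × 0.1841 = 0.552.

d_min ≈ 0.55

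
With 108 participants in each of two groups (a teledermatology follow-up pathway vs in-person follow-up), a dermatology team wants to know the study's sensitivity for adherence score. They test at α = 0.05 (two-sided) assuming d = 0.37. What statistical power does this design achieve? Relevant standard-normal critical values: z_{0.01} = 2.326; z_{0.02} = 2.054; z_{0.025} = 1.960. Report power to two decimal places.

power ≈ 0.78

For two equal groups, power = Φ(d·√(n/2) − z_{α/2}).
d·√(n/2) = 0.37 × √(108/2) = 0.37 × 7.348 = 2.719.
z_β = 2.719 − 1.960 = 0.759.
Power = Φ(0.759) = 0.776.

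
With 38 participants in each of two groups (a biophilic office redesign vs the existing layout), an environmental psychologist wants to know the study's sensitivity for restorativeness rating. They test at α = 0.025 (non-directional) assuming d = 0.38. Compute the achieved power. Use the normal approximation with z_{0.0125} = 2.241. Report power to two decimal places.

power ≈ 0.28

For two equal groups, power = Φ(d·√(n/2) − z_{α/2}).
d·√(n/2) = 0.38 × √(38/2) = 0.38 × 4.359 = 1.656.
z_β = 1.656 − 2.241 = -0.585.
Power = Φ(-0.585) = 0.279.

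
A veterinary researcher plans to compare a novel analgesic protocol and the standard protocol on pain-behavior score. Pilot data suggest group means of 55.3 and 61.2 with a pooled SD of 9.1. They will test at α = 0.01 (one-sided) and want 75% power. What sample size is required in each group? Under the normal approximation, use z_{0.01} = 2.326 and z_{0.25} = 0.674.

n = 43 per group

Cohen's d = |M₁ − M₂| / SD_pooled = |55.3 − 61.2| / 9.1 = 5.9 / 9.1 = 0.648.
For two independent groups with equal n: n = 2·((z_{α} + z_β) / d)².
z_{α} + z_β = 2.326 + 0.674 = 3.000.
n = 2 × (3.000 / 0.648)² = 2 × 4.630² = 2 × 21.43 = 42.9.
Round up to the next whole participant.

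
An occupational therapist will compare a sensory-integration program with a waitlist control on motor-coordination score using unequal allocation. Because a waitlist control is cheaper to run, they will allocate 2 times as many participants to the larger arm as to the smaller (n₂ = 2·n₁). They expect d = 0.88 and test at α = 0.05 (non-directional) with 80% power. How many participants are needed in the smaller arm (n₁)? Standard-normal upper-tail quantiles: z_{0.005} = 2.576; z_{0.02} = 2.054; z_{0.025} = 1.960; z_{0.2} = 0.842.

n₁ = 16

With allocation ratio k = n₂/n₁ = 2, Var(x̄₁−x̄₂) = σ²(1/n₁ + 1/(k·n₁)) = σ²·(k+1)/(k·n₁).
So n₁ = (1 + 1/k)·((z_{α/2} + z_β)/d)² = 1.500 × (2.802/0.88)².
n₁ = 1.500 × 10.14 = 15.2.
Round up: n₁ = 16, giving n₂ = 2 × 16 = 32.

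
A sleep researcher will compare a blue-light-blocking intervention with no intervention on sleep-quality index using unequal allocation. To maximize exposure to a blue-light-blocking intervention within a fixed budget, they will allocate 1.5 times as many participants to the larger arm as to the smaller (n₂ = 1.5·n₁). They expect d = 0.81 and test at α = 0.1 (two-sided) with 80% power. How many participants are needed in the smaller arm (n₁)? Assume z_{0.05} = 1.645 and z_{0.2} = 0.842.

n₁ = 16

With allocation ratio k = n₂/n₁ = 1.5, Var(x̄₁−x̄₂) = σ²(1/n₁ + 1/(k·n₁)) = σ²·(k+1)/(k·n₁).
So n₁ = (1 + 1/k)·((z_{α/2} + z_β)/d)² = 1.667 × (2.487/0.81)².
n₁ = 1.667 × 9.43 = 15.7.
Round up: n₁ = 16, giving n₂ = 1.5 × 16 = 24.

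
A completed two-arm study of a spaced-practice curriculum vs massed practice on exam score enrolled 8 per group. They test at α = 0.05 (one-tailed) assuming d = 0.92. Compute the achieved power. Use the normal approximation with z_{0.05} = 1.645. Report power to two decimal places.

power ≈ 0.58

For two equal groups, power = Φ(d·√(n/2) − z_{α}).
d·√(n/2) = 0.92 × √(8/2) = 0.92 × 2.000 = 1.840.
z_β = 1.840 − 1.645 = 0.195.
Power = Φ(0.195) = 0.577.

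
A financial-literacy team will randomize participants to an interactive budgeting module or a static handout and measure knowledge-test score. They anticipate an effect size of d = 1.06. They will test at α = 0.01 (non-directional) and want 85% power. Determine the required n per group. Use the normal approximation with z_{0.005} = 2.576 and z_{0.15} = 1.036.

For two independent groups with equal n: n = 2·((z_{α/2} + z_β) / d)².
z_{α/2} + z_β = 2.576 + 1.036 = 3.612.
n = 2 × (3.612 / 1.06)² = 2 × 3.408² = 2 × 11.61 = 23.2.
Round up to the next whole participant.

n = 24 per group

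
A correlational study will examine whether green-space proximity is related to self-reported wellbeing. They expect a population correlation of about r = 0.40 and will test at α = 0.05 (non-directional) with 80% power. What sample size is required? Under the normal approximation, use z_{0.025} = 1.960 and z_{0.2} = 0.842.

Fisher's z: C = ½·ln((1+r)/(1−r)) = ½·ln(2.3333) = 0.4236.
n = ((z_{α/2} + z_β)/C)² + 3.
(1.960 + 0.842) / 0.4236 = 2.802 / 0.4236 = 6.615.
n = 6.615² + 3 = 43.75 + 3 = 46.8.
Round up.

n = 47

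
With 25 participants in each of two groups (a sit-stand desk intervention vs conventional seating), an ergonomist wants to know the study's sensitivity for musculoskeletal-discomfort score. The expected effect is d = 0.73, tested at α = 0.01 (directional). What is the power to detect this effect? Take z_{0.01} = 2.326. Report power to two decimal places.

power ≈ 0.60

For two equal groups, power = Φ(d·√(n/2) − z_{α}).
d·√(n/2) = 0.73 × √(25/2) = 0.73 × 3.536 = 2.581.
z_β = 2.581 − 2.326 = 0.255.
Power = Φ(0.255) = 0.601.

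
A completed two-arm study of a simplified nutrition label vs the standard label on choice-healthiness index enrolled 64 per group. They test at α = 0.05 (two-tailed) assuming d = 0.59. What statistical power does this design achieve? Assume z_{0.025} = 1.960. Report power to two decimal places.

For two equal groups, power = Φ(d·√(n/2) − z_{α/2}).
d·√(n/2) = 0.59 × √(64/2) = 0.59 × 5.657 = 3.338.
z_β = 3.338 − 1.960 = 1.378.
Power = Φ(1.378) = 0.916.

power ≈ 0.92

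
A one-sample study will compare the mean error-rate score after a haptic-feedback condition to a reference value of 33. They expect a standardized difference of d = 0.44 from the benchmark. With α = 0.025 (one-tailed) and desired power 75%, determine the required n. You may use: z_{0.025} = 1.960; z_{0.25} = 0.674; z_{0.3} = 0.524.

n = 36

For a one-sample test: n = ((z_{α} + z_β) / d)².
z_{α} + z_β = 1.960 + 0.674 = 2.634.
n = (2.634 / 0.44)² = 5.986² = 35.84.
Round up.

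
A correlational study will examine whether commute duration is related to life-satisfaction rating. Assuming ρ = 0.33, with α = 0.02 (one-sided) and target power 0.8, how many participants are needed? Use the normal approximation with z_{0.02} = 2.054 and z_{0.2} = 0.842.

Fisher's z: C = ½·ln((1+r)/(1−r)) = ½·ln(1.9851) = 0.3428.
n = ((z_{α} + z_β)/C)² + 3.
(2.054 + 0.842) / 0.3428 = 2.896 / 0.3428 = 8.448.
n = 8.448² + 3 = 71.37 + 3 = 74.4.
Round up.

n = 75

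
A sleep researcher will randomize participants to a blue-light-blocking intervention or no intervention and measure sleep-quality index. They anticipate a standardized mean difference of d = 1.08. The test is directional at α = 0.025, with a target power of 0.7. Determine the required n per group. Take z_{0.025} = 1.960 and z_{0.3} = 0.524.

n = 11 per group

For two independent groups with equal n: n = 2·((z_{α} + z_β) / d)².
z_{α} + z_β = 1.960 + 0.524 = 2.484.
n = 2 × (2.484 / 1.08)² = 2 × 2.300² = 2 × 5.29 = 10.6.
Round up to the next whole participant.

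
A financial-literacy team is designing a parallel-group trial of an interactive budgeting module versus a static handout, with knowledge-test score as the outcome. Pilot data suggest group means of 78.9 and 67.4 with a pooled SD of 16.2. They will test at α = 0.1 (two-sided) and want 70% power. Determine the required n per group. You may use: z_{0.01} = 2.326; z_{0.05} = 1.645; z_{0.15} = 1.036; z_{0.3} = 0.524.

n = 19 per group

Cohen's d = |M₁ − M₂| / SD_pooled = |78.9 − 67.4| / 16.2 = 11.5 / 16.2 = 0.710.
For two independent groups with equal n: n = 2·((z_{α/2} + z_β) / d)².
z_{α/2} + z_β = 1.645 + 0.524 = 2.169.
n = 2 × (2.169 / 0.710)² = 2 × 3.055² = 2 × 9.33 = 18.7.
Round up to the next whole participant.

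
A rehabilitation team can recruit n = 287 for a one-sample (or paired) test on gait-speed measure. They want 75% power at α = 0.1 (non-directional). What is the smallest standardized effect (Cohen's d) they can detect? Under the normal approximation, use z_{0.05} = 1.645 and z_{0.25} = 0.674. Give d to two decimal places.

For a single sample (or paired design) of n = 287: d_min = (z_{α/2} + z_β)/√n.
z-sum = 1.645 + 0.674 = 2.319.
d_min = 2.319 / √287 = 2.319 / 16.941 = 0.137.

d_min ≈ 0.14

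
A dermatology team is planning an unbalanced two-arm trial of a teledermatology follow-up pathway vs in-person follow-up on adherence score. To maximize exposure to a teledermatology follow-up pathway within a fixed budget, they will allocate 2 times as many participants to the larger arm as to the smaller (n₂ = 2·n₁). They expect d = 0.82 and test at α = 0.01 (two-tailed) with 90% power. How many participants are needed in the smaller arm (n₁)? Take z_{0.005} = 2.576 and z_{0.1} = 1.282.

n₁ = 34

With allocation ratio k = n₂/n₁ = 2, Var(x̄₁−x̄₂) = σ²(1/n₁ + 1/(k·n₁)) = σ²·(k+1)/(k·n₁).
So n₁ = (1 + 1/k)·((z_{α/2} + z_β)/d)² = 1.500 × (3.858/0.82)².
n₁ = 1.500 × 22.14 = 33.2.
Round up: n₁ = 34, giving n₂ = 2 × 34 = 68.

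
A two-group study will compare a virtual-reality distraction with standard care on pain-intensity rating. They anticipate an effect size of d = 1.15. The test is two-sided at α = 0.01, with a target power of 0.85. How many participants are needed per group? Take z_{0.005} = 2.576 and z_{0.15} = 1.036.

n = 20 per group

For two independent groups with equal n: n = 2·((z_{α/2} + z_β) / d)².
z_{α/2} + z_β = 2.576 + 1.036 = 3.612.
n = 2 × (3.612 / 1.15)² = 2 × 3.141² = 2 × 9.87 = 19.7.
Round up to the next whole participant.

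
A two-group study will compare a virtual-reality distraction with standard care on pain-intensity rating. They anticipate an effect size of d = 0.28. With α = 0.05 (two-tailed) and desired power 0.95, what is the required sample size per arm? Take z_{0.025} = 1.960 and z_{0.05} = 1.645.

n = 332 per group

For two independent groups with equal n: n = 2·((z_{α/2} + z_β) / d)².
z_{α/2} + z_β = 1.960 + 1.645 = 3.605.
n = 2 × (3.605 / 0.28)² = 2 × 12.875² = 2 × 165.77 = 331.5.
Round up to the next whole participant.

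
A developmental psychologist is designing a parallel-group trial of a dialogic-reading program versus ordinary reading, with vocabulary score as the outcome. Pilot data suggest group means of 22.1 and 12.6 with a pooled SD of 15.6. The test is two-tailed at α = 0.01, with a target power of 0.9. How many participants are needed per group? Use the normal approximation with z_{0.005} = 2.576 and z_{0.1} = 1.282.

Cohen's d = |M₁ − M₂| / SD_pooled = |22.1 − 12.6| / 15.6 = 9.5 / 15.6 = 0.609.
For two independent groups with equal n: n = 2·((z_{α/2} + z_β) / d)².
z_{α/2} + z_β = 2.576 + 1.282 = 3.858.
n = 2 × (3.858 / 0.609)² = 2 × 6.335² = 2 × 40.13 = 80.3.
Round up to the next whole participant.

n = 81 per group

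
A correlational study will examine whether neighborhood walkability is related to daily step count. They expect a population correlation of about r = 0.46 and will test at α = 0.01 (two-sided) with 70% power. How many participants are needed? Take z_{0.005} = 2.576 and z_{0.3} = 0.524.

Fisher's z: C = ½·ln((1+r)/(1−r)) = ½·ln(2.7037) = 0.4973.
n = ((z_{α/2} + z_β)/C)² + 3.
(2.576 + 0.524) / 0.4973 = 3.100 / 0.4973 = 6.234.
n = 6.234² + 3 = 38.86 + 3 = 41.9.
Round up.

n = 42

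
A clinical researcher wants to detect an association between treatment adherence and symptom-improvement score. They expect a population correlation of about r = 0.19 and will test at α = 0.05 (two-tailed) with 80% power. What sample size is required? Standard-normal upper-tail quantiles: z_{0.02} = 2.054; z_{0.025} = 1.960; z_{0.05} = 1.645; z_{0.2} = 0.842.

Fisher's z: C = ½·ln((1+r)/(1−r)) = ½·ln(1.4691) = 0.1923.
n = ((z_{α/2} + z_β)/C)² + 3.
(1.960 + 0.842) / 0.1923 = 2.802 / 0.1923 = 14.571.
n = 14.571² + 3 = 212.31 + 3 = 215.3.
Round up.

n = 216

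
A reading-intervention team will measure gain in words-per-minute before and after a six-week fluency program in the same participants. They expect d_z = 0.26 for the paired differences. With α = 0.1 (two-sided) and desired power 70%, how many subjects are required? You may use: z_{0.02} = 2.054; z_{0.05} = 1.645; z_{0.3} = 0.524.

n = 70 pairs

For a paired (one-sample on differences) test: n = ((z_{α/2} + z_β) / d)².
z_{α/2} + z_β = 1.645 + 0.524 = 2.169.
n = (2.169 / 0.26)² = 8.342² = 69.59.
Round up.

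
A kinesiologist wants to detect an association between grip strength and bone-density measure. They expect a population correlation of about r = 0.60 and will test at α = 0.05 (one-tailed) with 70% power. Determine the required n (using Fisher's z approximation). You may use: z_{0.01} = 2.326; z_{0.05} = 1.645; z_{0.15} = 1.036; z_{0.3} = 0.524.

Fisher's z: C = ½·ln((1+r)/(1−r)) = ½·ln(4.0000) = 0.6931.
n = ((z_{α} + z_β)/C)² + 3.
(1.645 + 0.524) / 0.6931 = 2.169 / 0.6931 = 3.129.
n = 3.129² + 3 = 9.79 + 3 = 12.8.
Round up.

n = 13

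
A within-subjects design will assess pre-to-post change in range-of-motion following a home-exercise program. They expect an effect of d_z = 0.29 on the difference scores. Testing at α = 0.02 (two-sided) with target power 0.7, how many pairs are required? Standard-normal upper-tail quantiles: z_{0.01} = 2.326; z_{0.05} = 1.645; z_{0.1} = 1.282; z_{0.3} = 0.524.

n = 97 pairs

For a paired (one-sample on differences) test: n = ((z_{α/2} + z_β) / d)².
z_{α/2} + z_β = 2.326 + 0.524 = 2.850.
n = (2.850 / 0.29)² = 9.828² = 96.58.
Round up.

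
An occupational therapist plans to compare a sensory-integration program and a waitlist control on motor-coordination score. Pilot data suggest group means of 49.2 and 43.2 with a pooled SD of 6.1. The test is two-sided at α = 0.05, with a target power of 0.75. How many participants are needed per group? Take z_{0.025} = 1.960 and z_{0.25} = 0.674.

Cohen's d = |M₁ − M₂| / SD_pooled = |49.2 − 43.2| / 6.1 = 6.0 / 6.1 = 0.984.
For two independent groups with equal n: n = 2·((z_{α/2} + z_β) / d)².
z_{α/2} + z_β = 1.960 + 0.674 = 2.634.
n = 2 × (2.634 / 0.984)² = 2 × 2.677² = 2 × 7.17 = 14.3.
Round up to the next whole participant.

n = 15 per group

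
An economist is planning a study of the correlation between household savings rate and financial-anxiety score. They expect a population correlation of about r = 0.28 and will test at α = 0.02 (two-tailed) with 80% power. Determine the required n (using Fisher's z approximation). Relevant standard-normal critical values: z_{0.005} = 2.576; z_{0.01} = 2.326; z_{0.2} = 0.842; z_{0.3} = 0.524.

n = 125

Fisher's z: C = ½·ln((1+r)/(1−r)) = ½·ln(1.7778) = 0.2877.
n = ((z_{α/2} + z_β)/C)² + 3.
(2.326 + 0.842) / 0.2877 = 3.168 / 0.2877 = 11.011.
n = 11.011² + 3 = 121.25 + 3 = 124.3.
Round up.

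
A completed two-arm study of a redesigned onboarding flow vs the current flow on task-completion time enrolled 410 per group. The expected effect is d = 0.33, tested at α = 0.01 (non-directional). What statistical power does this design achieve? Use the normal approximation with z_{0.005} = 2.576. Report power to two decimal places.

For two equal groups, power = Φ(d·√(n/2) − z_{α/2}).
d·√(n/2) = 0.33 × √(410/2) = 0.33 × 14.318 = 4.725.
z_β = 4.725 − 2.576 = 2.149.
Power = Φ(2.149) = 0.984.

power ≈ 0.98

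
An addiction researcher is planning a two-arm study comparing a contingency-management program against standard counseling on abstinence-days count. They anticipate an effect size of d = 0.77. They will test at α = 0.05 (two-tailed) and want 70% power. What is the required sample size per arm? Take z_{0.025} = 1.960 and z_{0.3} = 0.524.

For two independent groups with equal n: n = 2·((z_{α/2} + z_β) / d)².
z_{α/2} + z_β = 1.960 + 0.524 = 2.484.
n = 2 × (2.484 / 0.77)² = 2 × 3.226² = 2 × 10.41 = 20.8.
Round up to the next whole participant.

n = 21 per group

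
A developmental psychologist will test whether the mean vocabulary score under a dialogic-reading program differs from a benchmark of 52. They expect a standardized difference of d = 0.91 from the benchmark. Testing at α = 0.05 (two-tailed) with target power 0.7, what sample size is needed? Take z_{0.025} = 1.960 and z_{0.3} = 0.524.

n = 8

For a one-sample test: n = ((z_{α/2} + z_β) / d)².
z_{α/2} + z_β = 1.960 + 0.524 = 2.484.
n = (2.484 / 0.91)² = 2.730² = 7.45.
Round up.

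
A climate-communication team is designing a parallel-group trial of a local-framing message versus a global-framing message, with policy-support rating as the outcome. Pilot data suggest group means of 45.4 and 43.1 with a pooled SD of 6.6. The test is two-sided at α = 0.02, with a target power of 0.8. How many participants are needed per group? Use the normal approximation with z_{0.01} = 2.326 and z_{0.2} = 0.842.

Cohen's d = |M₁ − M₂| / SD_pooled = |45.4 − 43.1| / 6.6 = 2.3 / 6.6 = 0.348.
For two independent groups with equal n: n = 2·((z_{α/2} + z_β) / d)².
z_{α/2} + z_β = 2.326 + 0.842 = 3.168.
n = 2 × (3.168 / 0.348)² = 2 × 9.103² = 2 × 82.87 = 165.7.
Round up to the next whole participant.

n = 166 per group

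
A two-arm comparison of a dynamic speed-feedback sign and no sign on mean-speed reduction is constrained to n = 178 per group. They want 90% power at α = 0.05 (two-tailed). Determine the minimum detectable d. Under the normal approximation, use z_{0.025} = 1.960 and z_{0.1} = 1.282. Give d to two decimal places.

d_min ≈ 0.34

For two independent groups of n = 178 each: d_min = (z_{α/2} + z_β)·√(2/n).
z-sum = 1.960 + 1.282 = 3.242.
d_min = 3.242 × √(2/178) = 3.242 × 0.1060 = 0.344.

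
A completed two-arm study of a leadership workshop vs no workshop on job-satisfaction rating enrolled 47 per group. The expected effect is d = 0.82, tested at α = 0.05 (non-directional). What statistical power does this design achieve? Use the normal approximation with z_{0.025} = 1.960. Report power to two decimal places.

For two equal groups, power = Φ(d·√(n/2) − z_{α/2}).
d·√(n/2) = 0.82 × √(47/2) = 0.82 × 4.848 = 3.975.
z_β = 3.975 − 1.960 = 2.015.
Power = Φ(2.015) = 0.978.

power ≈ 0.98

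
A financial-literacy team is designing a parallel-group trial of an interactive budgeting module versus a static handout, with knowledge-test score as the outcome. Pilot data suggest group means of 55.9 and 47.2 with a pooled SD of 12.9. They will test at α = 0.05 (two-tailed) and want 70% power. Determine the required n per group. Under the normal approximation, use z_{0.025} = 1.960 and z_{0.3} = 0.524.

n = 28 per group

Cohen's d = |M₁ − M₂| / SD_pooled = |55.9 − 47.2| / 12.9 = 8.7 / 12.9 = 0.674.
For two independent groups with equal n: n = 2·((z_{α/2} + z_β) / d)².
z_{α/2} + z_β = 1.960 + 0.524 = 2.484.
n = 2 × (2.484 / 0.674)² = 2 × 3.685² = 2 × 13.58 = 27.2.
Round up to the next whole participant.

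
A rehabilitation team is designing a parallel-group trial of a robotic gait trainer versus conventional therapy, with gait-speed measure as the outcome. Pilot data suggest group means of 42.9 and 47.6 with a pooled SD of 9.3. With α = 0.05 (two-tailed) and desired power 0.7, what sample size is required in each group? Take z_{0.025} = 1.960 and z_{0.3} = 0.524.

Cohen's d = |M₁ − M₂| / SD_pooled = |42.9 − 47.6| / 9.3 = 4.7 / 9.3 = 0.505.
For two independent groups with equal n: n = 2·((z_{α/2} + z_β) / d)².
z_{α/2} + z_β = 1.960 + 0.524 = 2.484.
n = 2 × (2.484 / 0.505)² = 2 × 4.919² = 2 × 24.19 = 48.4.
Round up to the next whole participant.

n = 49 per group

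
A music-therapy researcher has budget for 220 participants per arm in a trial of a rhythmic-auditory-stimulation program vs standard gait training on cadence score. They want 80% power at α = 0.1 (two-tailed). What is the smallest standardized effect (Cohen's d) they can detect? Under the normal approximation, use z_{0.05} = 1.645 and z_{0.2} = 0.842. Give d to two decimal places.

For two independent groups of n = 220 each: d_min = (z_{α/2} + z_β)·√(2/n).
z-sum = 1.645 + 0.842 = 2.487.
d_min = 2.487 × √(2/220) = 2.487 × 0.0953 = 0.237.

d_min ≈ 0.24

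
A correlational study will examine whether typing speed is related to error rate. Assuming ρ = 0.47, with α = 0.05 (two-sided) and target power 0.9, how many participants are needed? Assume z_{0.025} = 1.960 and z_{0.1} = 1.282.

n = 44

Fisher's z: C = ½·ln((1+r)/(1−r)) = ½·ln(2.7736) = 0.5101.
n = ((z_{α/2} + z_β)/C)² + 3.
(1.960 + 1.282) / 0.5101 = 3.242 / 0.5101 = 6.356.
n = 6.356² + 3 = 40.39 + 3 = 43.4.
Round up.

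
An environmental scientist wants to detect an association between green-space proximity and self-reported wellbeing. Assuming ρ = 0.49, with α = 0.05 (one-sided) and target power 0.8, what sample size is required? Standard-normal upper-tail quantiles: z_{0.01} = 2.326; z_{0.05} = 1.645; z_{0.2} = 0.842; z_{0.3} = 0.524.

Fisher's z: C = ½·ln((1+r)/(1−r)) = ½·ln(2.9216) = 0.5361.
n = ((z_{α} + z_β)/C)² + 3.
(1.645 + 0.842) / 0.5361 = 2.487 / 0.5361 = 4.639.
n = 4.639² + 3 = 21.52 + 3 = 24.5.
Round up.

n = 25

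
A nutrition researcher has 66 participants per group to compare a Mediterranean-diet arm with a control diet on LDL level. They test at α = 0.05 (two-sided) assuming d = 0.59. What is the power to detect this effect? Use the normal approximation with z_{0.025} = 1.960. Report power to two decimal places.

power ≈ 0.92

For two equal groups, power = Φ(d·√(n/2) − z_{α/2}).
d·√(n/2) = 0.59 × √(66/2) = 0.59 × 5.745 = 3.389.
z_β = 3.389 − 1.960 = 1.429.
Power = Φ(1.429) = 0.924.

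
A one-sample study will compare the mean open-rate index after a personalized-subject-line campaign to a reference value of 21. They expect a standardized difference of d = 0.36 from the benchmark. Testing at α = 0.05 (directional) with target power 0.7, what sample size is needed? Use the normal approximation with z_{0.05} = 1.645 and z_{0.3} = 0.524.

n = 37

For a one-sample test: n = ((z_{α} + z_β) / d)².
z_{α} + z_β = 1.645 + 0.524 = 2.169.
n = (2.169 / 0.36)² = 6.025² = 36.30.
Round up.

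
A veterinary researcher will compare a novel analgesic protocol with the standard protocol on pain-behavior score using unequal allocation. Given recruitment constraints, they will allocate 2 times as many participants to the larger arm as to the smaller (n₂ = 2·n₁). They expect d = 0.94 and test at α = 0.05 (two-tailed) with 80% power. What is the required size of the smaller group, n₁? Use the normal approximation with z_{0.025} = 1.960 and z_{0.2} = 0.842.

With allocation ratio k = n₂/n₁ = 2, Var(x̄₁−x̄₂) = σ²(1/n₁ + 1/(k·n₁)) = σ²·(k+1)/(k·n₁).
So n₁ = (1 + 1/k)·((z_{α/2} + z_β)/d)² = 1.500 × (2.802/0.94)².
n₁ = 1.500 × 8.89 = 13.3.
Round up: n₁ = 14, giving n₂ = 2 × 14 = 28.

n₁ = 14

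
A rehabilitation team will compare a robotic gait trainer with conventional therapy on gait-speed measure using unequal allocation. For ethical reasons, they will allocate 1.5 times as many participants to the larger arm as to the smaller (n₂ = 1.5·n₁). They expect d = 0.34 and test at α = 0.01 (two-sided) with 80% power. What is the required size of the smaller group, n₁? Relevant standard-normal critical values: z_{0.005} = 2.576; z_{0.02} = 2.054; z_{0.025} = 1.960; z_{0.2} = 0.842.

With allocation ratio k = n₂/n₁ = 1.5, Var(x̄₁−x̄₂) = σ²(1/n₁ + 1/(k·n₁)) = σ²·(k+1)/(k·n₁).
So n₁ = (1 + 1/k)·((z_{α/2} + z_β)/d)² = 1.667 × (3.418/0.34)².
n₁ = 1.667 × 101.06 = 168.4.
Round up: n₁ = 169, giving n₂ = ⌈1.5 × 169⌉ = ⌈253.5⌉ = 254.

n₁ = 169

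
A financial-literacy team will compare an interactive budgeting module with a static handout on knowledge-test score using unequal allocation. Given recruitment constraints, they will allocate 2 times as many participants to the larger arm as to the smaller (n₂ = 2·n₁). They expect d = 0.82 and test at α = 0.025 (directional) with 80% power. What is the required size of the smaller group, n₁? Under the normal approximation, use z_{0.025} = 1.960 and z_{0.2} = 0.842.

n₁ = 18

With allocation ratio k = n₂/n₁ = 2, Var(x̄₁−x̄₂) = σ²(1/n₁ + 1/(k·n₁)) = σ²·(k+1)/(k·n₁).
So n₁ = (1 + 1/k)·((z_{α} + z_β)/d)² = 1.500 × (2.802/0.82)².
n₁ = 1.500 × 11.68 = 17.5.
Round up: n₁ = 18, giving n₂ = 2 × 18 = 36.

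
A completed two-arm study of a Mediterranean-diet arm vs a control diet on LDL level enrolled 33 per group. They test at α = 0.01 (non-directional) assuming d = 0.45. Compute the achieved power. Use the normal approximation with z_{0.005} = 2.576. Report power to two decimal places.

power ≈ 0.23

For two equal groups, power = Φ(d·√(n/2) − z_{α/2}).
d·√(n/2) = 0.45 × √(33/2) = 0.45 × 4.062 = 1.828.
z_β = 1.828 − 2.576 = -0.748.
Power = Φ(-0.748) = 0.227.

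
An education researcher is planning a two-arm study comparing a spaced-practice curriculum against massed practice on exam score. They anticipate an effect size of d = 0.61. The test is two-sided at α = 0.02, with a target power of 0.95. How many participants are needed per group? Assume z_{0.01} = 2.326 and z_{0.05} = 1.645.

n = 85 per group

For two independent groups with equal n: n = 2·((z_{α/2} + z_β) / d)².
z_{α/2} + z_β = 2.326 + 1.645 = 3.971.
n = 2 × (3.971 / 0.61)² = 2 × 6.510² = 2 × 42.38 = 84.8.
Round up to the next whole participant.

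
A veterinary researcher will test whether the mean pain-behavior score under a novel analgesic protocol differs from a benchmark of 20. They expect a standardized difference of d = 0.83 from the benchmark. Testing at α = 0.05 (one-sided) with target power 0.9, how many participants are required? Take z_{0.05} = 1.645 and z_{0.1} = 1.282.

For a one-sample test: n = ((z_{α} + z_β) / d)².
z_{α} + z_β = 1.645 + 1.282 = 2.927.
n = (2.927 / 0.83)² = 3.527² = 12.44.
Round up.

n = 13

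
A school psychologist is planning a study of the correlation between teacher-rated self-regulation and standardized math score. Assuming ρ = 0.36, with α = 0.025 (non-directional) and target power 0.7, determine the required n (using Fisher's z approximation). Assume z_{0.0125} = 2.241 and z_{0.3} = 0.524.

n = 57

Fisher's z: C = ½·ln((1+r)/(1−r)) = ½·ln(2.1250) = 0.3769.
n = ((z_{α/2} + z_β)/C)² + 3.
(2.241 + 0.524) / 0.3769 = 2.765 / 0.3769 = 7.336.
n = 7.336² + 3 = 53.82 + 3 = 56.8.
Round up.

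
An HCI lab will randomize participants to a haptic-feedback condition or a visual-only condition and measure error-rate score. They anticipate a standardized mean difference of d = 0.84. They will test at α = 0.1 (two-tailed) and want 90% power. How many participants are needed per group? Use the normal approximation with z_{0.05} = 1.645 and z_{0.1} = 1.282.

n = 25 per group

For two independent groups with equal n: n = 2·((z_{α/2} + z_β) / d)².
z_{α/2} + z_β = 1.645 + 1.282 = 2.927.
n = 2 × (2.927 / 0.84)² = 2 × 3.485² = 2 × 12.14 = 24.3.
Round up to the next whole participant.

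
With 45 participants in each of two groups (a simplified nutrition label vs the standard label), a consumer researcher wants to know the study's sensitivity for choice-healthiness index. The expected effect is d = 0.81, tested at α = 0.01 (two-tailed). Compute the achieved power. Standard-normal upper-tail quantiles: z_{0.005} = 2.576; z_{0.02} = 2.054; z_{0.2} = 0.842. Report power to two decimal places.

power ≈ 0.90

For two equal groups, power = Φ(d·√(n/2) − z_{α/2}).
d·√(n/2) = 0.81 × √(45/2) = 0.81 × 4.743 = 3.842.
z_β = 3.842 − 2.576 = 1.266.
Power = Φ(1.266) = 0.897.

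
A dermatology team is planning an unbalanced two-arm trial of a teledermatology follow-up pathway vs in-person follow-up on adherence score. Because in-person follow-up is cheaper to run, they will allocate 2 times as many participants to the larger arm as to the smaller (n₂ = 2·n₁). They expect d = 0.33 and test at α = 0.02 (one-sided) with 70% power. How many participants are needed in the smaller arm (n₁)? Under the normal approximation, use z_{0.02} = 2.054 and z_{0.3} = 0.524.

n₁ = 92

With allocation ratio k = n₂/n₁ = 2, Var(x̄₁−x̄₂) = σ²(1/n₁ + 1/(k·n₁)) = σ²·(k+1)/(k·n₁).
So n₁ = (1 + 1/k)·((z_{α} + z_β)/d)² = 1.500 × (2.578/0.33)².
n₁ = 1.500 × 61.03 = 91.5.
Round up: n₁ = 92, giving n₂ = 2 × 92 = 184.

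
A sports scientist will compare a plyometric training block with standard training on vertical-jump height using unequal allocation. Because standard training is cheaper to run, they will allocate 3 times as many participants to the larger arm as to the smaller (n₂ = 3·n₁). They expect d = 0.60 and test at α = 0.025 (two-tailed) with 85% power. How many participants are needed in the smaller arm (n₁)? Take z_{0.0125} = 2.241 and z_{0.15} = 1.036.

n₁ = 40

With allocation ratio k = n₂/n₁ = 3, Var(x̄₁−x̄₂) = σ²(1/n₁ + 1/(k·n₁)) = σ²·(k+1)/(k·n₁).
So n₁ = (1 + 1/k)·((z_{α/2} + z_β)/d)² = 1.333 × (3.277/0.60)².
n₁ = 1.333 × 29.83 = 39.8.
Round up: n₁ = 40, giving n₂ = 3 × 40 = 120.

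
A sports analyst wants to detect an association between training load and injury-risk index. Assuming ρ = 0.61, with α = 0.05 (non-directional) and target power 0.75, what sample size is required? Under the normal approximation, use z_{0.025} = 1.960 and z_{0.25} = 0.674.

Fisher's z: C = ½·ln((1+r)/(1−r)) = ½·ln(4.1282) = 0.7089.
n = ((z_{α/2} + z_β)/C)² + 3.
(1.960 + 0.674) / 0.7089 = 2.634 / 0.7089 = 3.716.
n = 3.716² + 3 = 13.81 + 3 = 16.8.
Round up.

n = 17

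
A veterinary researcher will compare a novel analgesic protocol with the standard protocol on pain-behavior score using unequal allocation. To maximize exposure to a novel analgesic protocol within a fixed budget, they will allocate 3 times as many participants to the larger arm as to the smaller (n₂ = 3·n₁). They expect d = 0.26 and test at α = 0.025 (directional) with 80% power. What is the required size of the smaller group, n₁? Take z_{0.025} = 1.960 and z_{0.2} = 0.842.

n₁ = 155

With allocation ratio k = n₂/n₁ = 3, Var(x̄₁−x̄₂) = σ²(1/n₁ + 1/(k·n₁)) = σ²·(k+1)/(k·n₁).
So n₁ = (1 + 1/k)·((z_{α} + z_β)/d)² = 1.333 × (2.802/0.26)².
n₁ = 1.333 × 116.14 = 154.9.
Round up: n₁ = 155, giving n₂ = 3 × 155 = 465.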